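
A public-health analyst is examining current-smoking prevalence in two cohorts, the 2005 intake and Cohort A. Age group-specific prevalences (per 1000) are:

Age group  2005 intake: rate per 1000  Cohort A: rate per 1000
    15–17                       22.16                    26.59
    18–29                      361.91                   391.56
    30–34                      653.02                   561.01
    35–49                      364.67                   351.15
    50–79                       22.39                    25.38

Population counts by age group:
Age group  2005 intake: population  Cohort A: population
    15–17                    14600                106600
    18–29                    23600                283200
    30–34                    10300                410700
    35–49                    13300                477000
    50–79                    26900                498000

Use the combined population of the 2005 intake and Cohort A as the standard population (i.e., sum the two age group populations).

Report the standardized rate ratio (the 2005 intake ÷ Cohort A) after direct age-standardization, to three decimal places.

1.063

Combined standard total = 1864200; weights = 0.0650, 0.1646, 0.2258, 0.2630, 0.2816.
The 2005 intake: 0.0650×22.16 + 0.1646×361.91 + 0.2258×653.02 + 0.2630×364.67 + 0.2816×22.39 = 310.6917 per 1000.
Cohort A: 0.0650×26.59 + 0.1646×391.56 + 0.2258×561.01 + 0.2630×351.15 + 0.2816×25.38 = 292.3663 per 1000.
Ratio = 310.6917 ÷ 292.3663 = 1.06268.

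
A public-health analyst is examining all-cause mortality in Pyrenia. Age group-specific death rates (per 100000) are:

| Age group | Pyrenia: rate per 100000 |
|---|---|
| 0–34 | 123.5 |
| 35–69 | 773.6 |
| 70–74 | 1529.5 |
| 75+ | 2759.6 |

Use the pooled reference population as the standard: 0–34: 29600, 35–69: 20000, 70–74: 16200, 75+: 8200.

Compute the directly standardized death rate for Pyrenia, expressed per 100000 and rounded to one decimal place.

899.1

Standard total = 74000; weights = 0.4000, 0.2703, 0.2189, 0.1108.
Standardized rate: 0.4000×123.5 + 0.2703×773.6 + 0.2189×1529.5 + 0.1108×2759.6 = 899.1111 per 100000.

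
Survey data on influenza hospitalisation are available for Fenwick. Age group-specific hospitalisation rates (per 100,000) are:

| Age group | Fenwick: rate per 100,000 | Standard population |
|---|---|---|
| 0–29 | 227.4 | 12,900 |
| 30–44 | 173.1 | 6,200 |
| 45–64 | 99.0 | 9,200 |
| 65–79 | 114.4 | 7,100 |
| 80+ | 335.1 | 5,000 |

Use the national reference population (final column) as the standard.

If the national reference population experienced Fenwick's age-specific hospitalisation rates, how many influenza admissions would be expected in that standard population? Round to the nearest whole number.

Expected influenza admissions = Σ (standard pop × age-specific rate ÷ 100,000)
= 12,900×227.4/100,000 + 6,200×173.1/100,000 + 9,200×99.0/100,000 + 7,100×114.4/100,000 + 5,000×335.1/100,000
= 29.33 + 10.73 + 9.11 + 8.12 + 16.75 = 74.05.

74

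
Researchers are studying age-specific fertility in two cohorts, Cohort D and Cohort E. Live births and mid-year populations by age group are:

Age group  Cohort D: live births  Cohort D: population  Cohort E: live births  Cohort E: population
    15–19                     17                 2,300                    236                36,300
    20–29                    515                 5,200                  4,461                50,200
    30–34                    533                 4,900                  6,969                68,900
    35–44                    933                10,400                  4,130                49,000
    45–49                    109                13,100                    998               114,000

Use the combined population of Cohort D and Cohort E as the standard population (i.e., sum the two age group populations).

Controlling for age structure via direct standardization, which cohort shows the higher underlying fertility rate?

Age-specific rates per 1,000 for Cohort D: 7.391, 99.038, 108.776, 89.712, 8.321.
For Cohort E: 6.501, 88.865, 101.147, 84.286, 8.754.
Combined standard total = 354,300; weights = 0.1089, 0.1564, 0.2083, 0.1677, 0.3587.
Cohort D: 0.1089×7.391 + 0.1564×99.038 + 0.2083×108.776 + 0.1677×89.712 + 0.3587×8.321 = 56.9745 per 1,000.
Cohort E: 0.1089×6.501 + 0.1564×88.865 + 0.2083×101.147 + 0.1677×84.286 + 0.3587×8.754 = 52.9436 per 1,000.

Cohort D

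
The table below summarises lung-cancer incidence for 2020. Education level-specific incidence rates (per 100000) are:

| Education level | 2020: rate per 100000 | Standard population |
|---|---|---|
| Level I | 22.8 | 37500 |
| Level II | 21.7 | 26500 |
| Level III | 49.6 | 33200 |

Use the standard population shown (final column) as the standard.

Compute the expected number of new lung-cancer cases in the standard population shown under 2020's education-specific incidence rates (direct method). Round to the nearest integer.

31

Expected new lung-cancer cases = Σ (standard pop × education-specific rate ÷ 100000)
= 37500×22.8/100000 + 26500×21.7/100000 + 33200×49.6/100000
= 8.55 + 5.75 + 16.47 = 30.77.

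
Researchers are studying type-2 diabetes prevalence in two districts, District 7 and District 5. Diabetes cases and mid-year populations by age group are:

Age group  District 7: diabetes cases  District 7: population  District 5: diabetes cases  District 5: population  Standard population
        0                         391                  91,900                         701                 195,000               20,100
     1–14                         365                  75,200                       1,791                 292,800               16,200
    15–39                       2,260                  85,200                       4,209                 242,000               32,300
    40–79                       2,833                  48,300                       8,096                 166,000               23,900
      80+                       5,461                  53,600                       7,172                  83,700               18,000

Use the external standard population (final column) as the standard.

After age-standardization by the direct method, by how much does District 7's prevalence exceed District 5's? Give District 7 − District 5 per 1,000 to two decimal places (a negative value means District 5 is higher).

Age-specific rates per 1,000 for District 7: 4.255, 4.854, 26.526, 58.654, 101.884.
For District 5: 3.595, 6.117, 17.393, 48.771, 85.687.
Standard total = 110,500; weights = 0.1819, 0.1466, 0.2923, 0.2163, 0.1629.
District 7: 0.1819×4.255 + 0.1466×4.854 + 0.2923×26.526 + 0.2163×58.654 + 0.1629×101.884 = 38.5221 per 1,000.
District 5: 0.1819×3.595 + 0.1466×6.117 + 0.2923×17.393 + 0.2163×48.771 + 0.1629×85.687 = 31.1414 per 1,000.
Difference = 38.5221 − 31.1414 = 7.3807.

7.38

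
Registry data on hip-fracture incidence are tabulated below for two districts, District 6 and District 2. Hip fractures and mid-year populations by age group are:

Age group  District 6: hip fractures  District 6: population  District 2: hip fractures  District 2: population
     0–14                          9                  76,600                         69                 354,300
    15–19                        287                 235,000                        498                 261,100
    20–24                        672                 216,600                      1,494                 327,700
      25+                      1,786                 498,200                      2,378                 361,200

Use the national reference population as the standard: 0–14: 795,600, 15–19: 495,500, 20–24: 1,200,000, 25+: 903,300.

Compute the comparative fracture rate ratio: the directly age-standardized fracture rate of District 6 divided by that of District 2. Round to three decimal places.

Age-specific rates per 100,000 for District 6: 11.75, 122.13, 310.25, 358.49.
For District 2: 19.48, 190.73, 455.90, 658.36.
Standard total = 3,394,400; weights = 0.2344, 0.1460, 0.3535, 0.2661.
District 6: 0.2344×11.75 + 0.1460×122.13 + 0.3535×310.25 + 0.2661×358.49 = 225.6616 per 100,000.
District 2: 0.2344×19.48 + 0.1460×190.73 + 0.3535×455.90 + 0.2661×658.36 = 368.7795 per 100,000.
Ratio = 225.6616 ÷ 368.7795 = 0.61191.

0.612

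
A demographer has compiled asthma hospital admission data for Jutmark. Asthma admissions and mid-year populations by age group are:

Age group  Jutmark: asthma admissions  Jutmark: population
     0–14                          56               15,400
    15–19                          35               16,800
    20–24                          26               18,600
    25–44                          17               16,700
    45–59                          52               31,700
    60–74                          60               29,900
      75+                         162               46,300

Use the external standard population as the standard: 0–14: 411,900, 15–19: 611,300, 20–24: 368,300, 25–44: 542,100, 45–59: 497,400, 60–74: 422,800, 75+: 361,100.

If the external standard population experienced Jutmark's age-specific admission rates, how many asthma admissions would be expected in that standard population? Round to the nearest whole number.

Age-specific rates per 10,000 for Jutmark: 36.36, 20.83, 13.98, 10.18, 16.40, 20.07, 34.99.
Expected asthma admissions = Σ (standard pop × age-specific rate ÷ 10,000)
= 411,900×36.36/10,000 + 611,300×20.83/10,000 + 368,300×13.98/10,000 + 542,100×10.18/10,000 + 497,400×16.40/10,000 + 422,800×20.07/10,000 + 361,100×34.99/10,000
= 1497.82 + 1273.54 + 514.83 + 551.84 + 815.92 + 848.43 + 1263.46 = 6765.84.

6766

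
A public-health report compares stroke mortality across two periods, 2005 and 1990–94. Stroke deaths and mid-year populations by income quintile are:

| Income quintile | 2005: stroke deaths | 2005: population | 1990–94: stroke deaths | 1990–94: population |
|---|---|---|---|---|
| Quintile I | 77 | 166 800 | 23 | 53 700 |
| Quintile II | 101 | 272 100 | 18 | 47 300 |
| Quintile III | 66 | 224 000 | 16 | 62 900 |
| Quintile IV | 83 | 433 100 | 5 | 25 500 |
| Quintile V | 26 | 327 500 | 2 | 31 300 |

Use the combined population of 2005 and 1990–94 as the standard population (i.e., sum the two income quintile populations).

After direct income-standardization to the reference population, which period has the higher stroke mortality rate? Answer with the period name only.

2005

Income-specific rates per 100 000 for 2005: 46.16, 37.12, 29.46, 19.16, 7.94.
For 1990–94: 42.83, 38.05, 25.44, 19.61, 6.39.
Combined standard total = 1 644 200; weights = 0.1341, 0.1943, 0.1745, 0.2789, 0.2182.
2005: 0.1341×46.16 + 0.1943×37.12 + 0.1745×29.46 + 0.2789×19.16 + 0.2182×7.94 = 25.6205 per 100 000.
1990–94: 0.1341×42.83 + 0.1943×38.05 + 0.1745×25.44 + 0.2789×19.61 + 0.2182×6.39 = 24.4384 per 100 000.
The crude rates (24.80 vs 29.00) would put 1990–94 higher, but that reflects its income composition; once standardized to a common income structure, 2005 has the higher underlying rate.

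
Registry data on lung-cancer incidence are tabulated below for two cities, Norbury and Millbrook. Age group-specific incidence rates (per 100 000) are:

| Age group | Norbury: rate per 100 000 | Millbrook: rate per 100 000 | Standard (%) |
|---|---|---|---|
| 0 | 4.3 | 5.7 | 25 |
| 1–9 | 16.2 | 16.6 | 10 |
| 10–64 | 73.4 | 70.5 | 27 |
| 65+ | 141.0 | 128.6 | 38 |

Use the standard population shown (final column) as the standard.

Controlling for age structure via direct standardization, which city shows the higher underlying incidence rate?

Standard weights: 0.25, 0.10, 0.27, 0.38.
Norbury: 0.2500×4.3 + 0.1000×16.2 + 0.2700×73.4 + 0.3800×141.0 = 76.0930 per 100 000.
Millbrook: 0.2500×5.7 + 0.1000×16.6 + 0.2700×70.5 + 0.3800×128.6 = 70.9880 per 100 000.

Norbury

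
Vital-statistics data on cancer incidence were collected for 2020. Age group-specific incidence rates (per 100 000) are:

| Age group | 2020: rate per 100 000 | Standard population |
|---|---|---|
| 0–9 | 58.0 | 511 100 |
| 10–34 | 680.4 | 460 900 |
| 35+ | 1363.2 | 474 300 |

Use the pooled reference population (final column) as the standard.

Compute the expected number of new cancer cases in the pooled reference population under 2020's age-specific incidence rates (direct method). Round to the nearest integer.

Expected new cancer cases = Σ (standard pop × age-specific rate ÷ 100 000)
= 511 100×58.0/100 000 + 460 900×680.4/100 000 + 474 300×1363.2/100 000
= 296.44 + 3135.96 + 6465.66 = 9898.06.

9898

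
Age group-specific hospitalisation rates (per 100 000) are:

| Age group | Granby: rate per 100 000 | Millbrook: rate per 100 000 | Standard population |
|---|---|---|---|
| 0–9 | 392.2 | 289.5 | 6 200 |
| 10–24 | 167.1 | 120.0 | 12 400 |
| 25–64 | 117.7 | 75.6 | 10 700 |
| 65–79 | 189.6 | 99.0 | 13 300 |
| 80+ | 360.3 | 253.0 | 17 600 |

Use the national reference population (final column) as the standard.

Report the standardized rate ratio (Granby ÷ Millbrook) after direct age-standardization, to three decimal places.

Standard total = 60 200; weights = 0.1030, 0.2060, 0.1777, 0.2209, 0.2924.
Granby: 0.1030×392.2 + 0.2060×167.1 + 0.1777×117.7 + 0.2209×189.6 + 0.2924×360.3 = 242.9573 per 100 000.
Millbrook: 0.1030×289.5 + 0.2060×120.0 + 0.1777×75.6 + 0.2209×99.0 + 0.2924×253.0 = 163.8093 per 100 000.
Ratio = 242.9573 ÷ 163.8093 = 1.48317.

1.483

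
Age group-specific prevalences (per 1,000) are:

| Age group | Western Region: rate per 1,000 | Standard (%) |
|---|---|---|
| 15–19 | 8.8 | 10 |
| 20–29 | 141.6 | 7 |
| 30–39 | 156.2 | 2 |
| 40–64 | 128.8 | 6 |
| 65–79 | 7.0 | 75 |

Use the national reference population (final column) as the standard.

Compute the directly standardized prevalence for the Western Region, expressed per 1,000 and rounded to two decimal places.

Standard weights: 0.10, 0.07, 0.02, 0.06, 0.75.
Standardized rate: 0.1000×8.8 + 0.0700×141.6 + 0.0200×156.2 + 0.0600×128.8 + 0.7500×7.0 = 26.8940 per 1,000.

26.89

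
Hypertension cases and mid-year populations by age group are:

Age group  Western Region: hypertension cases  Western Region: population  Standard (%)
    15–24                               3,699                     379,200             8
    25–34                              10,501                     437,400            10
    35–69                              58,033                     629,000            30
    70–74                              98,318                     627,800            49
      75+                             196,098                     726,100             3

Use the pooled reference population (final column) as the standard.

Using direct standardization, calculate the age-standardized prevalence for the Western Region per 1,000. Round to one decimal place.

Age-specific rates per 1,000 for the Western Region: 9.755, 24.008, 92.262, 156.607, 270.070.
Standard weights: 0.08, 0.10, 0.30, 0.49, 0.03.
Standardized rate: 0.0800×9.755 + 0.1000×24.008 + 0.3000×92.262 + 0.4900×156.607 + 0.0300×270.070 = 115.6995 per 1,000.

115.7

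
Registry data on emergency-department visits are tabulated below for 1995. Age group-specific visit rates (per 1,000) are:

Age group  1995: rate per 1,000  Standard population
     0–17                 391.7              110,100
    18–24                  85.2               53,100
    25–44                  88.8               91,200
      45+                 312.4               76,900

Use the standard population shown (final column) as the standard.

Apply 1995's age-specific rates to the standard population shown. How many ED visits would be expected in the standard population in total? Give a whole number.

79772

Expected ED visits = Σ (standard pop × age-specific rate ÷ 1,000)
= 110,100×391.7/1,000 + 53,100×85.2/1,000 + 91,200×88.8/1,000 + 76,900×312.4/1,000
= 43126.17 + 4524.12 + 8098.56 + 24023.56 = 79772.41.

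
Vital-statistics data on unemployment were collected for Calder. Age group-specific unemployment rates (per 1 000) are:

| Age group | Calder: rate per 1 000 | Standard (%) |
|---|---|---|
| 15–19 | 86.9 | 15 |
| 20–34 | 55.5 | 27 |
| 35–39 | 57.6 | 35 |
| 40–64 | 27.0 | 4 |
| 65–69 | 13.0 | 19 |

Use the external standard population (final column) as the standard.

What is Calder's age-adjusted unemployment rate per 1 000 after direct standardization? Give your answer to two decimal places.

Standard weights: 0.15, 0.27, 0.35, 0.04, 0.19.
Standardized rate: 0.1500×86.9 + 0.2700×55.5 + 0.3500×57.6 + 0.0400×27.0 + 0.1900×13.0 = 51.7300 per 1 000.

51.73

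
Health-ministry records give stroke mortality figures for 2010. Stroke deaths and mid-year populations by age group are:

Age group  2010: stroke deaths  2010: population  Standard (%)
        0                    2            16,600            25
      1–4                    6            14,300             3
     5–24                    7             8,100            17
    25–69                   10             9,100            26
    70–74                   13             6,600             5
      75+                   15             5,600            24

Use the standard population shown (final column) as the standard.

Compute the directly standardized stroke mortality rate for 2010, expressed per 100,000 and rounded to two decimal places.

121.67

Age-specific rates per 100,000 for 2010: 12.05, 41.96, 86.42, 109.89, 196.97, 267.86.
Standard weights: 0.25, 0.03, 0.17, 0.26, 0.05, 0.24.
Standardized rate: 0.2500×12.05 + 0.0300×41.96 + 0.1700×86.42 + 0.2600×109.89 + 0.0500×196.97 + 0.2400×267.86 = 121.6678 per 100,000.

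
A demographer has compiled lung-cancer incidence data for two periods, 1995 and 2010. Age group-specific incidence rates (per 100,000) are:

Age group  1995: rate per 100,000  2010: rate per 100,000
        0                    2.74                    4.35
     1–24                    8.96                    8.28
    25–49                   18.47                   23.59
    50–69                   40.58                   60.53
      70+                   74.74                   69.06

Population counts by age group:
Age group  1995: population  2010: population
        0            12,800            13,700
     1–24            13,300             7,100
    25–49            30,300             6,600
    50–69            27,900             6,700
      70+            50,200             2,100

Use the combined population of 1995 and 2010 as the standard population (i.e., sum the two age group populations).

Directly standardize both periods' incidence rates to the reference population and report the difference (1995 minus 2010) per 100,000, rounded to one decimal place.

Combined standard total = 170,700; weights = 0.1552, 0.1195, 0.2162, 0.2027, 0.3064.
1995: 0.1552×2.74 + 0.1195×8.96 + 0.2162×18.47 + 0.2027×40.58 + 0.3064×74.74 = 36.6134 per 100,000.
2010: 0.1552×4.35 + 0.1195×8.28 + 0.2162×23.59 + 0.2027×60.53 + 0.3064×69.06 = 40.1923 per 100,000.
Difference = 36.6134 − 40.1923 = -3.5790.

-3.6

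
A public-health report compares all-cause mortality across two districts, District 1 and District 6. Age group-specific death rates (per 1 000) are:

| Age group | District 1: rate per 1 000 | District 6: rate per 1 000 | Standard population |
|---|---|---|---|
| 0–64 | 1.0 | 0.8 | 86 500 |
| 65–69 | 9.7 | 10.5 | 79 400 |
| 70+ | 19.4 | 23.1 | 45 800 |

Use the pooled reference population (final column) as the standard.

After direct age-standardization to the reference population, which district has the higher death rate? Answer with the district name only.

District 6

Standard total = 211 700; weights = 0.4086, 0.3751, 0.2163.
District 1: 0.4086×1.0 + 0.3751×9.7 + 0.2163×19.4 = 8.2437 per 1 000.
District 6: 0.4086×0.8 + 0.3751×10.5 + 0.2163×23.1 = 9.2625 per 1 000.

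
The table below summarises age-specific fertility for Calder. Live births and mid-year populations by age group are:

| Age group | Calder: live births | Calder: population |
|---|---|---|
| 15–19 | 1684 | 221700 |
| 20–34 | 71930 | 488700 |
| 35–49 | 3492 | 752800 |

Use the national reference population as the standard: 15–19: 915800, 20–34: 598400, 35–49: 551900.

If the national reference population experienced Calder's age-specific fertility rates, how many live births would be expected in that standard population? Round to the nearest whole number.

97593

Age-specific rates per 1000 for Calder: 7.596, 147.186, 4.639.
Expected live births = Σ (standard pop × age-specific rate ÷ 1000)
= 915800×7.596/1000 + 598400×147.186/1000 + 551900×4.639/1000
= 6956.28 + 88076.35 + 2560.09 = 97592.72.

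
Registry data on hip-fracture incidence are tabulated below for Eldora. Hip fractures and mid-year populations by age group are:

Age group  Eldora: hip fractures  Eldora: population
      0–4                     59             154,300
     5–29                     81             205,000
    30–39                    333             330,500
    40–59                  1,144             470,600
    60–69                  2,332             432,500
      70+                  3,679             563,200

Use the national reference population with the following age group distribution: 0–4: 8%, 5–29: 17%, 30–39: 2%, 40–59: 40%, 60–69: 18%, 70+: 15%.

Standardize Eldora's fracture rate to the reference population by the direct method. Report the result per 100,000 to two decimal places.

Age-specific rates per 100,000 for Eldora: 38.24, 39.51, 100.76, 243.09, 539.19, 653.23.
Standard weights: 0.08, 0.17, 0.02, 0.40, 0.18, 0.15.
Standardized rate: 0.0800×38.24 + 0.1700×39.51 + 0.0200×100.76 + 0.4000×243.09 + 0.1800×539.19 + 0.1500×653.23 = 304.0678 per 100,000.

304.07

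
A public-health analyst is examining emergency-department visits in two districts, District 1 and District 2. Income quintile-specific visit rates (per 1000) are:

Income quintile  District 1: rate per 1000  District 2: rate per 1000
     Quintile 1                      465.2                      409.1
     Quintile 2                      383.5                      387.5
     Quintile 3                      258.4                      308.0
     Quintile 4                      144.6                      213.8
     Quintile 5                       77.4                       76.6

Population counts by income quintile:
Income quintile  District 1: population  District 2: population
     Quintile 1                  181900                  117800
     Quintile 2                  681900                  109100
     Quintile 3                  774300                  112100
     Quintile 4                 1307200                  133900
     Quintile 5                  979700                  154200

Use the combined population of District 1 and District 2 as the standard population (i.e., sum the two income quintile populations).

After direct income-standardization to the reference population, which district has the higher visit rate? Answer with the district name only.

Combined standard total = 4552100; weights = 0.0658, 0.1738, 0.1947, 0.3166, 0.2491.
District 1: 0.0658×465.2 + 0.1738×383.5 + 0.1947×258.4 + 0.3166×144.6 + 0.2491×77.4 = 212.6407 per 1000.
District 2: 0.0658×409.1 + 0.1738×387.5 + 0.1947×308.0 + 0.3166×213.8 + 0.2491×76.6 = 241.0085 per 1000.

District 2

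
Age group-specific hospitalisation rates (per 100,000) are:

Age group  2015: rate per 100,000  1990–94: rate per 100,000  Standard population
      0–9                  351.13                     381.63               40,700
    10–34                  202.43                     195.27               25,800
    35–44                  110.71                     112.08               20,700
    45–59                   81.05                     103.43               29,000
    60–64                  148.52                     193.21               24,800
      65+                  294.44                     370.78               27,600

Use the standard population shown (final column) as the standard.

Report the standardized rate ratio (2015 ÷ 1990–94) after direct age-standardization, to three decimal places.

0.879

Standard total = 168,600; weights = 0.2414, 0.1530, 0.1228, 0.1720, 0.1471, 0.1637.
2015: 0.2414×351.13 + 0.1530×202.43 + 0.1228×110.71 + 0.1720×81.05 + 0.1471×148.52 + 0.1637×294.44 = 213.3195 per 100,000.
1990–94: 0.2414×381.63 + 0.1530×195.27 + 0.1228×112.08 + 0.1720×103.43 + 0.1471×193.21 + 0.1637×370.78 = 242.6748 per 100,000.
Ratio = 213.3195 ÷ 242.6748 = 0.87903.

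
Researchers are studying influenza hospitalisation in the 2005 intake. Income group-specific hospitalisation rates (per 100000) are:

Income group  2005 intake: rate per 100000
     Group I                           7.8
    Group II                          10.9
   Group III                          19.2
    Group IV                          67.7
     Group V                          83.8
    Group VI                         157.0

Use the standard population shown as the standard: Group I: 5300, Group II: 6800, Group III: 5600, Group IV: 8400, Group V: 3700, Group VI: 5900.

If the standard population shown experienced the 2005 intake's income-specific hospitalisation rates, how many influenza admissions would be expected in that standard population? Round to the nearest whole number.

Expected influenza admissions = Σ (standard pop × income-specific rate ÷ 100000)
= 5300×7.8/100000 + 6800×10.9/100000 + 5600×19.2/100000 + 8400×67.7/100000 + 3700×83.8/100000 + 5900×157.0/100000
= 0.41 + 0.74 + 1.08 + 5.69 + 3.10 + 9.26 = 20.28.

20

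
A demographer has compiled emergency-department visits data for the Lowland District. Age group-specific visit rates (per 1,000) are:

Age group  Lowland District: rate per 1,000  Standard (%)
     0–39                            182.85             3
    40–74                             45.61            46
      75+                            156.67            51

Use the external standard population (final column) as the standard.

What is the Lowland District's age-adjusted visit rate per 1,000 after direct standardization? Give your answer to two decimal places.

Standard weights: 0.03, 0.46, 0.51.
Standardized rate: 0.0300×182.85 + 0.4600×45.61 + 0.5100×156.67 = 106.3678 per 1,000.

106.37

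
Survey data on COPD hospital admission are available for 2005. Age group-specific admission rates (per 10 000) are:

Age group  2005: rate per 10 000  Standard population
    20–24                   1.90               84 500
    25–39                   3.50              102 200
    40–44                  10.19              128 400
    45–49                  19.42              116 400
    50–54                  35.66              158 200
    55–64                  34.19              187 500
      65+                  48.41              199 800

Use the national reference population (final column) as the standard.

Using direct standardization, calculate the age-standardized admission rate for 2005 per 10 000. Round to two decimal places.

Standard total = 977 000; weights = 0.0865, 0.1046, 0.1314, 0.1191, 0.1619, 0.1919, 0.2045.
Standardized rate: 0.0865×1.90 + 0.1046×3.50 + 0.1314×10.19 + 0.1191×19.42 + 0.1619×35.66 + 0.1919×34.19 + 0.2045×48.41 = 26.4191 per 10 000.

26.42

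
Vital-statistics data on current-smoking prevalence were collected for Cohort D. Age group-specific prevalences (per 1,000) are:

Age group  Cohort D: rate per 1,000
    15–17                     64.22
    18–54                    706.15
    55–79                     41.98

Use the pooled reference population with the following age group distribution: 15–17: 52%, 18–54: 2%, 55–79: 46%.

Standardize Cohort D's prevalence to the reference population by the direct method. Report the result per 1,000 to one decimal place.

Standard weights: 0.52, 0.02, 0.46.
Standardized rate: 0.5200×64.22 + 0.0200×706.15 + 0.4600×41.98 = 66.8282 per 1,000.

66.8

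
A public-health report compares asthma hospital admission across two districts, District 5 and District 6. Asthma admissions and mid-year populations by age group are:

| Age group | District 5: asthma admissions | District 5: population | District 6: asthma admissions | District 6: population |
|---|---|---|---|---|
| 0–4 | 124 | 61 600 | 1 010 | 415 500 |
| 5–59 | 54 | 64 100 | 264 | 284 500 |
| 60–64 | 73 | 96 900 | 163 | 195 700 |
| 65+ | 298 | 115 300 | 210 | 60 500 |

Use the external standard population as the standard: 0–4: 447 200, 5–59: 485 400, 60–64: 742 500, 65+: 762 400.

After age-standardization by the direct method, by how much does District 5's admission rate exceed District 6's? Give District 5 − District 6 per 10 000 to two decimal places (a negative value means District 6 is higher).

-3.95

Age-specific rates per 10 000 for District 5: 20.13, 8.42, 7.53, 25.85.
For District 6: 24.31, 9.28, 8.33, 34.71.
Standard total = 2 437 500; weights = 0.1835, 0.1991, 0.3046, 0.3128.
District 5: 0.1835×20.13 + 0.1991×8.42 + 0.3046×7.53 + 0.3128×25.85 = 15.7496 per 10 000.
District 6: 0.1835×24.31 + 0.1991×9.28 + 0.3046×8.33 + 0.3128×34.71 = 19.7016 per 10 000.
Difference = 15.7496 − 19.7016 = -3.9520.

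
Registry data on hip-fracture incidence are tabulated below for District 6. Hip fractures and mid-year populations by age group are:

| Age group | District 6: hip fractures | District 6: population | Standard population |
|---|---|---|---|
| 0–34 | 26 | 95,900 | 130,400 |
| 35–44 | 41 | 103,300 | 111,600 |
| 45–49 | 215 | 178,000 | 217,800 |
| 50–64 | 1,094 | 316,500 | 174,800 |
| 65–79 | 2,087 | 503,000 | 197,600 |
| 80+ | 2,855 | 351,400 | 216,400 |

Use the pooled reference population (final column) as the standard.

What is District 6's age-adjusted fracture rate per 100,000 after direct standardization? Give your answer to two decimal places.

Age-specific rates per 100,000 for District 6: 27.11, 39.69, 120.79, 345.66, 414.91, 812.46.
Standard total = 1,048,600; weights = 0.1244, 0.1064, 0.2077, 0.1667, 0.1884, 0.2064.
Standardized rate: 0.1244×27.11 + 0.1064×39.69 + 0.2077×120.79 + 0.1667×345.66 + 0.1884×414.91 + 0.2064×812.46 = 336.1590 per 100,000.

336.16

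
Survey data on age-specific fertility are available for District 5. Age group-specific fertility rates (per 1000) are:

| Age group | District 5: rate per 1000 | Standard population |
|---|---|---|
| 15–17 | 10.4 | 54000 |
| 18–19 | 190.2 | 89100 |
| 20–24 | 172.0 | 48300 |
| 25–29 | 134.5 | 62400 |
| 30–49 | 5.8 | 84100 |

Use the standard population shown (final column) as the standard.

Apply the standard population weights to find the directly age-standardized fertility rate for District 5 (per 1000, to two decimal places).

102.68

Standard total = 337900; weights = 0.1598, 0.2637, 0.1429, 0.1847, 0.2489.
Standardized rate: 0.1598×10.4 + 0.2637×190.2 + 0.1429×172.0 + 0.1847×134.5 + 0.2489×5.8 = 102.6830 per 1000.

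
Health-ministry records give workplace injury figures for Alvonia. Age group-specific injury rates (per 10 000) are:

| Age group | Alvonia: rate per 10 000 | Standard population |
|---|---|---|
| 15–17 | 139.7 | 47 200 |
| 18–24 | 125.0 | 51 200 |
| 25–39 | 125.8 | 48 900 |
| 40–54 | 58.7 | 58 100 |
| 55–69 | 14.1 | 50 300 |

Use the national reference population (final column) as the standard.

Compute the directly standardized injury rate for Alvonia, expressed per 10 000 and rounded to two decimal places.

90.99

Standard total = 255 700; weights = 0.1846, 0.2002, 0.1912, 0.2272, 0.1967.
Standardized rate: 0.1846×139.7 + 0.2002×125.0 + 0.1912×125.8 + 0.2272×58.7 + 0.1967×14.1 = 90.9862 per 10 000.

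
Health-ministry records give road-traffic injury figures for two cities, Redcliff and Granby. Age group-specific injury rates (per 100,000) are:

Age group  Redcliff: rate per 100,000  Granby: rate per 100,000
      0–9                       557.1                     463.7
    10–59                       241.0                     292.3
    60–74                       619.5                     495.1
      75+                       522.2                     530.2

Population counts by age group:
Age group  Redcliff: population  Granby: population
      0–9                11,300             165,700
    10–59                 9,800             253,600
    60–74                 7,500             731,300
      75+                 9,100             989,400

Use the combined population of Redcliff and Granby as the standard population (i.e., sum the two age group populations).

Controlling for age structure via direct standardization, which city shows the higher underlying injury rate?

Combined standard total = 2,177,700; weights = 0.0813, 0.1210, 0.3393, 0.4585.
Redcliff: 0.0813×557.1 + 0.1210×241.0 + 0.3393×619.5 + 0.4585×522.2 = 524.0343 per 100,000.
Granby: 0.0813×463.7 + 0.1210×292.3 + 0.3393×495.1 + 0.4585×530.2 = 484.1123 per 100,000.
The crude rates (478.92 vs 484.86) would put Granby higher, but that reflects its age composition; once standardized to a common age structure, Redcliff has the higher underlying rate.

Redcliff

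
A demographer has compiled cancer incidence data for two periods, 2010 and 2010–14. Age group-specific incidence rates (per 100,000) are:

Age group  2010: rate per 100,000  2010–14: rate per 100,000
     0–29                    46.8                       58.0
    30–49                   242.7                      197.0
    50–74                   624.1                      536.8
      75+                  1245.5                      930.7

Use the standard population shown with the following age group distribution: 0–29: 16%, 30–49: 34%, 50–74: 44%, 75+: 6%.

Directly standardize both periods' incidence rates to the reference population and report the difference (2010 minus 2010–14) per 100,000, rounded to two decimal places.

Standard weights: 0.16, 0.34, 0.44, 0.06.
2010: 0.1600×46.8 + 0.3400×242.7 + 0.4400×624.1 + 0.0600×1245.5 = 439.3400 per 100,000.
2010–14: 0.1600×58.0 + 0.3400×197.0 + 0.4400×536.8 + 0.0600×930.7 = 368.2940 per 100,000.
Difference = 439.3400 − 368.2940 = 71.0460.

71.05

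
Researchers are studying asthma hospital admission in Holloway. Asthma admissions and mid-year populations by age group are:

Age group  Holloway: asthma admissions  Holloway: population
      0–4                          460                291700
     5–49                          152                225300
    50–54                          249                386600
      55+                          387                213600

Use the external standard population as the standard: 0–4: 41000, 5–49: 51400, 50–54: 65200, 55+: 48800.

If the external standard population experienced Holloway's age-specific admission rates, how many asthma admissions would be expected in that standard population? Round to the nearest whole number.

Age-specific rates per 10000 for Holloway: 15.77, 6.75, 6.44, 18.12.
Expected asthma admissions = Σ (standard pop × age-specific rate ÷ 10000)
= 41000×15.77/10000 + 51400×6.75/10000 + 65200×6.44/10000 + 48800×18.12/10000
= 64.66 + 34.68 + 41.99 + 88.42 = 229.74.

230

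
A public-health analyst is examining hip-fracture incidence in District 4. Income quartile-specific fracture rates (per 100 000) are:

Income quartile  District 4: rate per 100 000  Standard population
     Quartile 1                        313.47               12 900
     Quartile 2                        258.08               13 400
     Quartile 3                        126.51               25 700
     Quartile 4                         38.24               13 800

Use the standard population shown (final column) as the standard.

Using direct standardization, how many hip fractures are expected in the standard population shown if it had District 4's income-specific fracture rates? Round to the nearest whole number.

Expected hip fractures = Σ (standard pop × income-specific rate ÷ 100 000)
= 12 900×313.47/100 000 + 13 400×258.08/100 000 + 25 700×126.51/100 000 + 13 800×38.24/100 000
= 40.44 + 34.58 + 32.51 + 5.28 = 112.81.

113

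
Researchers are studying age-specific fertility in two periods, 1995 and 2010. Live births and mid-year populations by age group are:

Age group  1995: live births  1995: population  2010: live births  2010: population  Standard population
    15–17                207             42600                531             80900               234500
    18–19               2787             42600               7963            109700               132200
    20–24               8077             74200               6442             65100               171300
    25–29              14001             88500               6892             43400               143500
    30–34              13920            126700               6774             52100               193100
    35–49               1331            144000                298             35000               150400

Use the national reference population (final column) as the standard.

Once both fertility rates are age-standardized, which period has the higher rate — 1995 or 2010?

Age-specific rates per 1000 for 1995: 4.859, 65.423, 108.854, 158.203, 109.866, 9.243.
For 2010: 6.564, 72.589, 98.955, 158.802, 130.019, 8.514.
Standard total = 1025000; weights = 0.2288, 0.1290, 0.1671, 0.1400, 0.1884, 0.1467.
1995: 0.2288×4.859 + 0.1290×65.423 + 0.1671×108.854 + 0.1400×158.203 + 0.1884×109.866 + 0.1467×9.243 = 71.9439 per 1000.
2010: 0.2288×6.564 + 0.1290×72.589 + 0.1671×98.955 + 0.1400×158.802 + 0.1884×130.019 + 0.1467×8.514 = 75.3774 per 1000.
The crude rates (77.75 vs 74.83) would put 1995 higher, but that reflects its age composition; once standardized to a common age structure, 2010 has the higher underlying rate.

2010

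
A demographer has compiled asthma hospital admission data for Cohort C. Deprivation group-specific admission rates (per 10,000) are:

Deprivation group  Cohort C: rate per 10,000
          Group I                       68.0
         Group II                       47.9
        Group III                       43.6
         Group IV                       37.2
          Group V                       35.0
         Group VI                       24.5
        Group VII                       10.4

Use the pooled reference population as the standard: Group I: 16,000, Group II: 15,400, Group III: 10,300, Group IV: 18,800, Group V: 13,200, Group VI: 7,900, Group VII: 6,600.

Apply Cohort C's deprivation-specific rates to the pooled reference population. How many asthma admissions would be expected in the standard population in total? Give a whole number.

370

Expected asthma admissions = Σ (standard pop × deprivation-specific rate ÷ 10,000)
= 16,000×68.0/10,000 + 15,400×47.9/10,000 + 10,300×43.6/10,000 + 18,800×37.2/10,000 + 13,200×35.0/10,000 + 7,900×24.5/10,000 + 6,600×10.4/10,000
= 108.80 + 73.77 + 44.91 + 69.94 + 46.20 + 19.36 + 6.86 = 369.83.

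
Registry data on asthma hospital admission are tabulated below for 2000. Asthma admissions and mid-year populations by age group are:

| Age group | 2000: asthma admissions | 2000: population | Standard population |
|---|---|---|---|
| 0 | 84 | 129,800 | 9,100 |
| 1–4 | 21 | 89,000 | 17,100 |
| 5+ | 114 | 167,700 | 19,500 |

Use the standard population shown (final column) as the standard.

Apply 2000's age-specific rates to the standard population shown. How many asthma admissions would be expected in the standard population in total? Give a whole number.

Age-specific rates per 10,000 for 2000: 6.47, 2.36, 6.80.
Expected asthma admissions = Σ (standard pop × age-specific rate ÷ 10,000)
= 9,100×6.47/10,000 + 17,100×2.36/10,000 + 19,500×6.80/10,000
= 5.89 + 4.03 + 13.26 = 23.18.

23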